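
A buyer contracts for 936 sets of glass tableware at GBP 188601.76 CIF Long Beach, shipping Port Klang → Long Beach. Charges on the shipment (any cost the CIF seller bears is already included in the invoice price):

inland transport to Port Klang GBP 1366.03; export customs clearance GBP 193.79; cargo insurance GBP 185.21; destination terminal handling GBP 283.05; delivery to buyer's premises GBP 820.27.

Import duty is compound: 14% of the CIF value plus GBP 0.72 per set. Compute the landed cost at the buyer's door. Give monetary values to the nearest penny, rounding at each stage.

CIF: the seller pays costs through ocean freight and marine insurance to the destination port.
Already in the invoice (seller's account under CIF): inland to port, export clearance, insurance — exclude.
The CIF price already equals the CIF value: 188601.76
Ad valorem component: 188601.76 × 14% = 26404.25
Specific component: 936 × 0.72 = 673.92
Import duty = 26404.25 + 673.92 = 27078.17
Buyer bears: destination terminal 283.05 + delivery 820.27 + duty 27078.17 = 28181.49
Landed cost = invoice 188601.76 + 28181.49 = 216783.25

Total landed cost: GBP 216783.25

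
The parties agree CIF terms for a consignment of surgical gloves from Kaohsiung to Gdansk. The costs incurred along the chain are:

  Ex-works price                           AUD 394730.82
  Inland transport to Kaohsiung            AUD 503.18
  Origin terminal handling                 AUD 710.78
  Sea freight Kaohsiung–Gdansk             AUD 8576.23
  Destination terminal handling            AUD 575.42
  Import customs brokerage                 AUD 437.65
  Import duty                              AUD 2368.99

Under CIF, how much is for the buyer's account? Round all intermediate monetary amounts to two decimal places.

CIF: the seller pays costs through ocean freight and marine insurance to the destination port.
Seller's account: goods 394730.82 + inland to port 503.18 + origin terminal 710.78 + freight 8576.23 = 404521.01
Buyer's account: destination terminal 575.42 + brokerage 437.65 + duty 2368.99 = 3382.06

Buyer's account: AUD 3382.06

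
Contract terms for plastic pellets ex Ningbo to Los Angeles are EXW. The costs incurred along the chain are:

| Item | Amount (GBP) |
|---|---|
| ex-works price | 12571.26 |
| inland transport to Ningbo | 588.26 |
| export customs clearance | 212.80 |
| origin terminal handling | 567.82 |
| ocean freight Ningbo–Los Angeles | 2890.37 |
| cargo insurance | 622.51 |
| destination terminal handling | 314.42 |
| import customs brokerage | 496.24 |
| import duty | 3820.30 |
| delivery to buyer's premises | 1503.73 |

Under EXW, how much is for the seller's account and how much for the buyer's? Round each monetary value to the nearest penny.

Seller: GBP 12571.26; buyer: GBP 11016.45

EXW: the seller makes goods available at their premises; the buyer bears all onward costs.
Seller's account: goods 12571.26 = 12571.26
Buyer's account: inland to port 588.26 + export clearance 212.80 + origin terminal 567.82 + freight 2890.37 + insurance 622.51 + destination terminal 314.42 + brokerage 496.24 + duty 3820.30 + delivery 1503.73 = 11016.45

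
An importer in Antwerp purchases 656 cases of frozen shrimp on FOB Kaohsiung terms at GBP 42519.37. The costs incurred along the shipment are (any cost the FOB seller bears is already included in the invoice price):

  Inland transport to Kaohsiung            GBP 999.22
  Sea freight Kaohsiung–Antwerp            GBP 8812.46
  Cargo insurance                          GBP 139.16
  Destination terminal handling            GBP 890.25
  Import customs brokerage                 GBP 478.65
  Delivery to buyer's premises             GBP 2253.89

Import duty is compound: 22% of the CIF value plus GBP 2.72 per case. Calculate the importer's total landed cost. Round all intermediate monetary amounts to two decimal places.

FOB: the seller bears costs until goods are on board at the origin port; the buyer bears freight, insurance and all costs thereafter.
Already in the invoice (seller's account under FOB): inland to port — exclude.
CIF value = FOB price + freight + insurance = 42519.37 + 8812.46 + 139.16 = 51470.99
Ad valorem component: 51470.99 × 22% = 11323.62
Specific component: 656 × 2.72 = 1784.32
Import duty = 11323.62 + 1784.32 = 13107.94
Buyer bears: freight 8812.46 + insurance 139.16 + destination terminal 890.25 + brokerage 478.65 + delivery 2253.89 + duty 13107.94 = 25682.35
Landed cost = invoice 42519.37 + 25682.35 = 68201.72

Total landed cost: GBP 68201.72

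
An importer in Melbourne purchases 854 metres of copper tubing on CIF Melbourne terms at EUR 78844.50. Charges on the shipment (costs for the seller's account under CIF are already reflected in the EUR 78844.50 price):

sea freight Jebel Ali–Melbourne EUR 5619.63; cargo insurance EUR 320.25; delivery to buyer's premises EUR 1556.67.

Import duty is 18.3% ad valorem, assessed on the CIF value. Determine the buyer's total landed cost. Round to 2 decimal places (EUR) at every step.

Total landed cost: EUR 94829.71

CIF: the seller pays costs through ocean freight and marine insurance to the destination port.
Already in the invoice (seller's account under CIF): freight, insurance — exclude.
The CIF price already equals the CIF value: 78844.50
Import duty = 78844.50 × 18.3% = 14428.54
Buyer bears: delivery 1556.67 + duty 14428.54 = 15985.21
Landed cost = invoice 78844.50 + 15985.21 = 94829.71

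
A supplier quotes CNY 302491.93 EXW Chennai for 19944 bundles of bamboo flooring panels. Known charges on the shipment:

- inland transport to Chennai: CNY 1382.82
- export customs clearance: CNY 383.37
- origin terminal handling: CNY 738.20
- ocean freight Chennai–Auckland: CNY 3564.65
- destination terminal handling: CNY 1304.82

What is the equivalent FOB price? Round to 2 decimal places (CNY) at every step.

FOB price: CNY 304996.32

Not relevant to the conversion: freight, destination terminal — on the buyer under both terms; not part of either seller's price.
From EXW to FOB, the seller additionally bears: inland to port, export clearance, origin terminal.
FOB price = 302491.93 + 1382.82 + 383.37 + 738.20 = 304996.32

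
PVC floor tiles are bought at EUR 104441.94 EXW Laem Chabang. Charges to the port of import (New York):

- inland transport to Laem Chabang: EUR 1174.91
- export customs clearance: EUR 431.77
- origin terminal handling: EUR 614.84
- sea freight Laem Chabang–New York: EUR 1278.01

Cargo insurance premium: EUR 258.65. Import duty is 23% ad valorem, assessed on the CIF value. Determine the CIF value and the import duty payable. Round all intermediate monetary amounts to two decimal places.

CIF value: EUR 108200.12; import duty: EUR 24886.03

CIF = EXW price + pre-shipment costs + freight + insurance
CIF = 104441.94 + 1174.91 + 431.77 + 614.84 + 1278.01 + 258.65 = 108200.12
Import duty = 108200.12 × 23% = 24886.03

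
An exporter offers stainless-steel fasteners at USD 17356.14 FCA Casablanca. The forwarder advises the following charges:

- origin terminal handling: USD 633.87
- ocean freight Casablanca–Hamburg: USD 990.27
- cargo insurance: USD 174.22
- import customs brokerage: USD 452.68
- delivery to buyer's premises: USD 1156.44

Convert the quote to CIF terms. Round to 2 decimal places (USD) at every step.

CIF price: USD 19154.50

Not relevant to the conversion: brokerage, delivery — on the buyer under both terms; not part of either seller's price.
From FCA to CIF, the seller additionally bears: origin terminal, freight, insurance.
CIF price = 17356.14 + 633.87 + 990.27 + 174.22 = 19154.50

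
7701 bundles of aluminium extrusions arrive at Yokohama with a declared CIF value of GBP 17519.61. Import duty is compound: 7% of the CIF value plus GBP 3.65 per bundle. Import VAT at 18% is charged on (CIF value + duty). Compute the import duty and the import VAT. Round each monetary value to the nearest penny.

Import duty: GBP 29335.02; import VAT: GBP 8433.83

Ad valorem component: 17519.61 × 7% = 1226.37
Specific component: 7701 × 3.65 = 28108.65
Import duty = 1226.37 + 28108.65 = 29335.02
VAT base = CIF + duty = 17519.61 + 29335.02 = 46854.63
Import VAT = 46854.63 × 18% = 8433.83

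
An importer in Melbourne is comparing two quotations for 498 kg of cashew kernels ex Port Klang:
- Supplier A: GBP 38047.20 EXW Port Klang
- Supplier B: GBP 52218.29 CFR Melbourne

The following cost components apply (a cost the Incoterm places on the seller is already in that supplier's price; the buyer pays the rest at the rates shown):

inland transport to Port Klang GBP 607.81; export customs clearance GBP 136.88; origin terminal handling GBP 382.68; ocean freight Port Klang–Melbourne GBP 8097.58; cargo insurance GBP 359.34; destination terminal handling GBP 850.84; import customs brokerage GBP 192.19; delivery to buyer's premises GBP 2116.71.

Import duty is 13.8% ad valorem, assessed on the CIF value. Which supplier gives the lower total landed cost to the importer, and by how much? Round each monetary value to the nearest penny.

Supplier A is cheaper by GBP 5628.70

Supplier A (EXW):
CIF value = EXW price + inland to port + export clearance + origin terminal + freight + insurance = 38047.20 + 607.81 + 136.88 + 382.68 + 8097.58 + 359.34 = 47631.49
Import duty = 47631.49 × 13.8% = 6573.15
Buyer bears (A): 607.81 + 136.88 + 382.68 + 8097.58 + 359.34 + 850.84 + 192.19 + 2116.71 = 12744.03
Landed cost (A) = invoice 38047.20 + 12744.03 + duty 6573.15 = 57364.38
Supplier B (CFR):
CIF value = CFR price + insurance = 52218.29 + 359.34 = 52577.63
Import duty = 52577.63 × 13.8% = 7255.71
Buyer bears (B): 359.34 + 850.84 + 192.19 + 2116.71 = 3519.08
Landed cost (B) = invoice 52218.29 + 3519.08 + duty 7255.71 = 62993.08
Difference = |57364.38 − 62993.08| = 5628.70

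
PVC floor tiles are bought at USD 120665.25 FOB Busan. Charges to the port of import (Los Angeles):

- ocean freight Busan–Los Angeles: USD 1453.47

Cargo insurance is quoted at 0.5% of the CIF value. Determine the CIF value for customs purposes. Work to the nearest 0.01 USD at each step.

Let C be the CIF value. C = FOB price + freight + 0.5% × C
C − 0.5% × C = 120665.25 + 1453.47
0.995 × C = 122118.72
C = 122118.72 / 0.995 = 122732.38
Insurance premium = 0.5% × 122732.38 = 613.66

CIF value: USD 122732.38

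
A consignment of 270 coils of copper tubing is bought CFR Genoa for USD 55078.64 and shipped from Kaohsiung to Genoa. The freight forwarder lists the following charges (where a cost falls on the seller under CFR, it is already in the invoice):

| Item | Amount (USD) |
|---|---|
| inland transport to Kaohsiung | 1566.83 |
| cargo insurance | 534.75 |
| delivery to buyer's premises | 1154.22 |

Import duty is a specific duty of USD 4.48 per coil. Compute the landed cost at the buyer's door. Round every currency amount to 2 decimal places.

Total landed cost: USD 57977.21

CFR: the seller pays costs through ocean freight to the destination port, but not insurance.
Already in the invoice (seller's account under CFR): inland to port — exclude.
CIF value = CFR price + insurance = 55078.64 + 534.75 = 55613.39
Import duty = 270 × 4.48 = 1209.60
Buyer bears: insurance 534.75 + delivery 1154.22 + duty 1209.60 = 2898.57
Landed cost = invoice 55078.64 + 2898.57 = 57977.21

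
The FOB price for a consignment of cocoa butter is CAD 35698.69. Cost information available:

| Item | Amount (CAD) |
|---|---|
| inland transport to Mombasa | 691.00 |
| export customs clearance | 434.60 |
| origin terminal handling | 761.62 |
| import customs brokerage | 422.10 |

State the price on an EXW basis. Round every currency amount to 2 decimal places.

Not relevant to the conversion: brokerage — on the buyer under both terms; not part of either seller's price.
From FOB to EXW, the seller no longer bears: inland to port, export clearance, origin terminal.
EXW price = 35698.69 − 691.00 − 434.60 − 761.62 = 33811.47

EXW price: CAD 33811.47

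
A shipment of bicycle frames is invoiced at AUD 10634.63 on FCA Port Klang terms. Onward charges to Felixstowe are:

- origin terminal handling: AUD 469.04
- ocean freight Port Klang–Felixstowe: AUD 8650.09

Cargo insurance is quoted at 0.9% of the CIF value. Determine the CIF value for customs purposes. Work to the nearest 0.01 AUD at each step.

CIF value: AUD 19933.16

Let C be the CIF value. C = FCA price + pre-shipment costs + freight + 0.9% × C
C − 0.9% × C = 10634.63 + 469.04 + 8650.09
0.991 × C = 19753.76
C = 19753.76 / 0.991 = 19933.16
Insurance premium = 0.9% × 19933.16 = 179.40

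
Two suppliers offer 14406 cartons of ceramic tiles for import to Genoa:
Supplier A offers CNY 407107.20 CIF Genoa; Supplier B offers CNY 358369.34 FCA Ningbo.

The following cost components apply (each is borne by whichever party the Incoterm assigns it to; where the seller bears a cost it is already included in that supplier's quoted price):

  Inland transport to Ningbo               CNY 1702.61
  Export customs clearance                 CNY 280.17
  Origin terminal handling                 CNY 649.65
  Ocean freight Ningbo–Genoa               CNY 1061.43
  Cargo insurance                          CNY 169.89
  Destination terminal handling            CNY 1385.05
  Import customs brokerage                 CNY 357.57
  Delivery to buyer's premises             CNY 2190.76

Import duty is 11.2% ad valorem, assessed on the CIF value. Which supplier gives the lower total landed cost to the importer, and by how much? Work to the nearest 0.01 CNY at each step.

Supplier B is cheaper by CNY 52104.87

Supplier A (CIF):
The CIF price already equals the CIF value: 407107.20
Import duty = 407107.20 × 11.2% = 45596.01
Buyer bears (A): 1385.05 + 357.57 + 2190.76 = 3933.38
Landed cost (A) = invoice 407107.20 + 3933.38 + duty 45596.01 = 456636.59
Supplier B (FCA):
CIF value = FCA price + origin terminal + freight + insurance = 358369.34 + 649.65 + 1061.43 + 169.89 = 360250.31
Import duty = 360250.31 × 11.2% = 40348.03
Buyer bears (B): 649.65 + 1061.43 + 169.89 + 1385.05 + 357.57 + 2190.76 = 5814.35
Landed cost (B) = invoice 358369.34 + 5814.35 + duty 40348.03 = 404531.72
Difference = |456636.59 − 404531.72| = 52104.87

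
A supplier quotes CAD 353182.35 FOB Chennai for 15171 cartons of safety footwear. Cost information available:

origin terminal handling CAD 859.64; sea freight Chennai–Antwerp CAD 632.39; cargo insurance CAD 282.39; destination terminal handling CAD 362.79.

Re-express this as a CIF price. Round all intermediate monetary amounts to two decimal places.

Not relevant to the conversion: origin terminal — on the seller under both FOB and CIF; already in the FOB price and stays in the CIF price. destination terminal — on the buyer under both terms; not part of either seller's price.
From FOB to CIF, the seller additionally bears: freight, insurance.
CIF price = 353182.35 + 632.39 + 282.39 = 354097.13

CIF price: CAD 354097.13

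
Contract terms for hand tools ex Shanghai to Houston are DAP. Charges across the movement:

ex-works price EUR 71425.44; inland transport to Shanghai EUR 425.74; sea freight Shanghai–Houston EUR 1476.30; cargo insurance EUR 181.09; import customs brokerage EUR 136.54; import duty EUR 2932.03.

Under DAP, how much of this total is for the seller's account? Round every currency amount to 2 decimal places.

DAP: the seller bears all costs to the named destination except import duty and clearance.
Seller's account: goods 71425.44 + inland to port 425.74 + freight 1476.30 + insurance 181.09 = 73508.57
Buyer's account: brokerage 136.54 + duty 2932.03 = 3068.57

Seller's account: EUR 73508.57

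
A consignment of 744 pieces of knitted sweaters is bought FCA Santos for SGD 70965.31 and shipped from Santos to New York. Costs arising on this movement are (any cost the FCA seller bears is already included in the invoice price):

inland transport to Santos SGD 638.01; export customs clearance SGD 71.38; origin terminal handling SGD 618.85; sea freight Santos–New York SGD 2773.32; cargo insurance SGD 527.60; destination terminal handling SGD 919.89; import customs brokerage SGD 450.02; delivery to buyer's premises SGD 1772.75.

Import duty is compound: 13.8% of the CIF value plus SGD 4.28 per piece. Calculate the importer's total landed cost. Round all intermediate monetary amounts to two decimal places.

Total landed cost: SGD 91546.20

FCA: the seller delivers export-cleared goods to the carrier; the buyer bears costs from that point.
Already in the invoice (seller's account under FCA): inland to port, export clearance — exclude.
CIF value = FCA price + origin terminal + freight + insurance = 70965.31 + 618.85 + 2773.32 + 527.60 = 74885.08
Ad valorem component: 74885.08 × 13.8% = 10334.14
Specific component: 744 × 4.28 = 3184.32
Import duty = 10334.14 + 3184.32 = 13518.46
Buyer bears: origin terminal 618.85 + freight 2773.32 + insurance 527.60 + destination terminal 919.89 + brokerage 450.02 + delivery 1772.75 + duty 13518.46 = 20580.89
Landed cost = invoice 70965.31 + 20580.89 = 91546.20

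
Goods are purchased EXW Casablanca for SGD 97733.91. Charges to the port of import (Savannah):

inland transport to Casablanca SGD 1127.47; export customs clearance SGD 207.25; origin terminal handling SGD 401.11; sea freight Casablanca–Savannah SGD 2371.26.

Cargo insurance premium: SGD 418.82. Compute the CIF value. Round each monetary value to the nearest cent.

CIF value: SGD 102259.82

CIF = EXW price + pre-shipment costs + freight + insurance
CIF = 97733.91 + 1127.47 + 207.25 + 401.11 + 2371.26 + 418.82 = 102259.82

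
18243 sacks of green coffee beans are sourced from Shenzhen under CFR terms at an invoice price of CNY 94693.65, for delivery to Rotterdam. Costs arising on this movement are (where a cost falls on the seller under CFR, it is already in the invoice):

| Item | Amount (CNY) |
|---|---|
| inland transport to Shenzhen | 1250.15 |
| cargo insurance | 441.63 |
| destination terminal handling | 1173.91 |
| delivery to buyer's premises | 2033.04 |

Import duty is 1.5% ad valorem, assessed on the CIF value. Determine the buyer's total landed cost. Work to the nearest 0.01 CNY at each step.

CFR: the seller pays costs through ocean freight to the destination port, but not insurance.
Already in the invoice (seller's account under CFR): inland to port — exclude.
CIF value = CFR price + insurance = 94693.65 + 441.63 = 95135.28
Import duty = 95135.28 × 1.5% = 1427.03
Buyer bears: insurance 441.63 + destination terminal 1173.91 + delivery 2033.04 + duty 1427.03 = 5075.61
Landed cost = invoice 94693.65 + 5075.61 = 99769.26

Total landed cost: CNY 99769.26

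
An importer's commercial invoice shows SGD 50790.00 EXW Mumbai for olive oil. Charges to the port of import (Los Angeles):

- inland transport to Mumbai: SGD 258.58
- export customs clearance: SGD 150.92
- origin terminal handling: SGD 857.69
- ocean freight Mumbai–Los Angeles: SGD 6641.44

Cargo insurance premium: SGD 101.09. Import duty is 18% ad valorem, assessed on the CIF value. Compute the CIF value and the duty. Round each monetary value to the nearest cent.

CIF value: SGD 58799.72; import duty: SGD 10583.95

CIF = EXW price + pre-shipment costs + freight + insurance
CIF = 50790.00 + 258.58 + 150.92 + 857.69 + 6641.44 + 101.09 = 58799.72
Import duty = 58799.72 × 18% = 10583.95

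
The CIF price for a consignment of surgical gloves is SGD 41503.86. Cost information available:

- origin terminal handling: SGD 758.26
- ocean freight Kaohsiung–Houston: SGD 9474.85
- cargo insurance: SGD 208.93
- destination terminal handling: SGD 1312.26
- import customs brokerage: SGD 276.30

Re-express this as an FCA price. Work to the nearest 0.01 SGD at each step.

FCA price: SGD 31061.82

Not relevant to the conversion: brokerage, destination terminal — on the buyer under both terms; not part of either seller's price.
From CIF to FCA, the seller no longer bears: origin terminal, freight, insurance.
FCA price = 41503.86 − 758.26 − 9474.85 − 208.93 = 31061.82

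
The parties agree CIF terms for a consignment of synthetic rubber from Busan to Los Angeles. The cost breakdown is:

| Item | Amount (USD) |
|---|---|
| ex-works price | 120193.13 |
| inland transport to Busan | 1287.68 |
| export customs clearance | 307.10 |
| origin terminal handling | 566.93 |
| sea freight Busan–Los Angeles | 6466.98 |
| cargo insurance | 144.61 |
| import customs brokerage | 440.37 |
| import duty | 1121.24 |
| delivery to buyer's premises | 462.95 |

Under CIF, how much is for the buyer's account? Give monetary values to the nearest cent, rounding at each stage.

Buyer's account: USD 2024.56

CIF: the seller pays costs through ocean freight and marine insurance to the destination port.
Seller's account: goods 120193.13 + inland to port 1287.68 + export clearance 307.10 + origin terminal 566.93 + freight 6466.98 + insurance 144.61 = 128966.43
Buyer's account: brokerage 440.37 + duty 1121.24 + delivery 462.95 = 2024.56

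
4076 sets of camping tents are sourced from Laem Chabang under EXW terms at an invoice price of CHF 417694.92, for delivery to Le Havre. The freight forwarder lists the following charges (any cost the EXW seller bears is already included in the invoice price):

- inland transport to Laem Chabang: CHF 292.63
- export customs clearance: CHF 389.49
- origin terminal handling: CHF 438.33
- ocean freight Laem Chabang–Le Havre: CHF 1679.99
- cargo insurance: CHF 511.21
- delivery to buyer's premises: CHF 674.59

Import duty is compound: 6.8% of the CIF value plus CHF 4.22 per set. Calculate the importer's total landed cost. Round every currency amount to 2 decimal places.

EXW: the seller makes goods available at their premises; the buyer bears all onward costs.
CIF value = EXW price + inland to port + export clearance + origin terminal + freight + insurance = 417694.92 + 292.63 + 389.49 + 438.33 + 1679.99 + 511.21 = 421006.57
Ad valorem component: 421006.57 × 6.8% = 28628.45
Specific component: 4076 × 4.22 = 17200.72
Import duty = 28628.45 + 17200.72 = 45829.17
Buyer bears: inland to port 292.63 + export clearance 389.49 + origin terminal 438.33 + freight 1679.99 + insurance 511.21 + delivery 674.59 + duty 45829.17 = 49815.41
Landed cost = invoice 417694.92 + 49815.41 = 467510.33

Total landed cost: CHF 467510.33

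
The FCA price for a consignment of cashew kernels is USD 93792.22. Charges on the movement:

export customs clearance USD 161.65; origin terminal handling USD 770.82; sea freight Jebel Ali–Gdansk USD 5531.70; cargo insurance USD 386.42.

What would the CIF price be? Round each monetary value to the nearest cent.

CIF price: USD 100481.16

Not relevant to the conversion: export clearance — on the seller under both FCA and CIF; already in the FCA price and stays in the CIF price.
From FCA to CIF, the seller additionally bears: origin terminal, freight, insurance.
CIF price = 93792.22 + 770.82 + 5531.70 + 386.42 = 100481.16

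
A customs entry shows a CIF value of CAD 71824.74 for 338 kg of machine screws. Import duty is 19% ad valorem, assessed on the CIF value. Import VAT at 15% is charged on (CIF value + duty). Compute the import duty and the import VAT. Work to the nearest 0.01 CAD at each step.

Import duty = 71824.74 × 19% = 13646.70
VAT base = CIF + duty = 71824.74 + 13646.70 = 85471.44
Import VAT = 85471.44 × 15% = 12820.72

Import duty: CAD 13646.70; import VAT: CAD 12820.72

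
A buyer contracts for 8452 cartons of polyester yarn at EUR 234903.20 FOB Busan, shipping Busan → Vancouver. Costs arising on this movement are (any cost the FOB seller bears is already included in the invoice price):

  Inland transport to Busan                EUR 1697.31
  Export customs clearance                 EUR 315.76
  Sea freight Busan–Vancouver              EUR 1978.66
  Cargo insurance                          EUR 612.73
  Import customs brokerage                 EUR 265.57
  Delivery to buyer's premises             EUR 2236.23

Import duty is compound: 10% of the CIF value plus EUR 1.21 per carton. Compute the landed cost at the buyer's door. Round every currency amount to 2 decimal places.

FOB: the seller bears costs until goods are on board at the origin port; the buyer bears freight, insurance and all costs thereafter.
Already in the invoice (seller's account under FOB): inland to port, export clearance — exclude.
CIF value = FOB price + freight + insurance = 234903.20 + 1978.66 + 612.73 = 237494.59
Ad valorem component: 237494.59 × 10% = 23749.46
Specific component: 8452 × 1.21 = 10226.92
Import duty = 23749.46 + 10226.92 = 33976.38
Buyer bears: freight 1978.66 + insurance 612.73 + brokerage 265.57 + delivery 2236.23 + duty 33976.38 = 39069.57
Landed cost = invoice 234903.20 + 39069.57 = 273972.77

Total landed cost: EUR 273972.77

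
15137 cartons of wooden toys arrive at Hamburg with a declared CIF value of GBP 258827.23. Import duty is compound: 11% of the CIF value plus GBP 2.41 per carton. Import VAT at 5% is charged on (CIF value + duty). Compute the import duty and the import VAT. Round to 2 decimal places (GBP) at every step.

Import duty: GBP 64951.17; import VAT: GBP 16188.92

Ad valorem component: 258827.23 × 11% = 28471.00
Specific component: 15137 × 2.41 = 36480.17
Import duty = 28471.00 + 36480.17 = 64951.17
VAT base = CIF + duty = 258827.23 + 64951.17 = 323778.40
Import VAT = 323778.40 × 5% = 16188.92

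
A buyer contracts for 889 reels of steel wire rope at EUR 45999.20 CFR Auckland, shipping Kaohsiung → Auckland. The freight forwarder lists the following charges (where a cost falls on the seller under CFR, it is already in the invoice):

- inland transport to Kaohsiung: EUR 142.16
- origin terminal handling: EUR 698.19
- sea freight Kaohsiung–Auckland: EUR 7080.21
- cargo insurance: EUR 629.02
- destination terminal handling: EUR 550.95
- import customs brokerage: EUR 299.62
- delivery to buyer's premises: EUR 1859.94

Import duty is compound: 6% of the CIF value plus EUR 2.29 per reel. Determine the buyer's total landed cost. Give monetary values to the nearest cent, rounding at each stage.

Total landed cost: EUR 54172.23

CFR: the seller pays costs through ocean freight to the destination port, but not insurance.
Already in the invoice (seller's account under CFR): inland to port, origin terminal, freight — exclude.
CIF value = CFR price + insurance = 45999.20 + 629.02 = 46628.22
Ad valorem component: 46628.22 × 6% = 2797.69
Specific component: 889 × 2.29 = 2035.81
Import duty = 2797.69 + 2035.81 = 4833.50
Buyer bears: insurance 629.02 + destination terminal 550.95 + brokerage 299.62 + delivery 1859.94 + duty 4833.50 = 8173.03
Landed cost = invoice 45999.20 + 8173.03 = 54172.23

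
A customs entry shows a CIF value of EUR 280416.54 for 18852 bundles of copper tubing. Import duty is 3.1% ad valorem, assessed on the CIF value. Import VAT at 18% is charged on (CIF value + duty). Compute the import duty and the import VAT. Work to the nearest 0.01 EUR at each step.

Import duty: EUR 8692.91; import VAT: EUR 52039.70

Import duty = 280416.54 × 3.1% = 8692.91
VAT base = CIF + duty = 280416.54 + 8692.91 = 289109.45
Import VAT = 289109.45 × 18% = 52039.70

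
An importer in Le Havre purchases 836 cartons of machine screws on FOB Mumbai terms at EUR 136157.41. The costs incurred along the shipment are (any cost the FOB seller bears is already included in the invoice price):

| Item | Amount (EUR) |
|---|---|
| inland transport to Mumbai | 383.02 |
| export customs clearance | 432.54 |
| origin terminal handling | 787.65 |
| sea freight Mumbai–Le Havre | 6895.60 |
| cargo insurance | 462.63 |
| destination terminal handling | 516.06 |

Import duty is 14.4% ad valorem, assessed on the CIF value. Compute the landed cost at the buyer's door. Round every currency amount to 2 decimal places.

FOB: the seller bears costs until goods are on board at the origin port; the buyer bears freight, insurance and all costs thereafter.
Already in the invoice (seller's account under FOB): inland to port, export clearance, origin terminal — exclude.
CIF value = FOB price + freight + insurance = 136157.41 + 6895.60 + 462.63 = 143515.64
Import duty = 143515.64 × 14.4% = 20666.25
Buyer bears: freight 6895.60 + insurance 462.63 + destination terminal 516.06 + duty 20666.25 = 28540.54
Landed cost = invoice 136157.41 + 28540.54 = 164697.95

Total landed cost: EUR 164697.95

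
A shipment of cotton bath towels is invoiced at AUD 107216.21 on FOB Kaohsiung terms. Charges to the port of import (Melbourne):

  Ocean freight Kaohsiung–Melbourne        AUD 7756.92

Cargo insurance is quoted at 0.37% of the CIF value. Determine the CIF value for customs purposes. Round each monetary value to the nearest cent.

CIF value: AUD 115400.11

Let C be the CIF value. C = FOB price + freight + 0.37% × C
C − 0.37% × C = 107216.21 + 7756.92
0.9963 × C = 114973.13
C = 114973.13 / 0.9963 = 115400.11
Insurance premium = 0.37% × 115400.11 = 426.98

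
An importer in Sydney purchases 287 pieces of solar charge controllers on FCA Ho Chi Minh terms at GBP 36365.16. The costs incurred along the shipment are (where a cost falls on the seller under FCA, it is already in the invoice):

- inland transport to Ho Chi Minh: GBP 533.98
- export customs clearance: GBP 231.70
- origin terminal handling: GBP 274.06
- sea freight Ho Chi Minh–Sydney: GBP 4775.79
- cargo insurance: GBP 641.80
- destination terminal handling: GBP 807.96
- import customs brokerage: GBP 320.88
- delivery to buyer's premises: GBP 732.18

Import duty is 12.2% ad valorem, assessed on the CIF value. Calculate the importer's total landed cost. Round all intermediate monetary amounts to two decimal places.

FCA: the seller delivers export-cleared goods to the carrier; the buyer bears costs from that point.
Already in the invoice (seller's account under FCA): inland to port, export clearance — exclude.
CIF value = FCA price + origin terminal + freight + insurance = 36365.16 + 274.06 + 4775.79 + 641.80 = 42056.81
Import duty = 42056.81 × 12.2% = 5130.93
Buyer bears: origin terminal 274.06 + freight 4775.79 + insurance 641.80 + destination terminal 807.96 + brokerage 320.88 + delivery 732.18 + duty 5130.93 = 12683.60
Landed cost = invoice 36365.16 + 12683.60 = 49048.76

Total landed cost: GBP 49048.76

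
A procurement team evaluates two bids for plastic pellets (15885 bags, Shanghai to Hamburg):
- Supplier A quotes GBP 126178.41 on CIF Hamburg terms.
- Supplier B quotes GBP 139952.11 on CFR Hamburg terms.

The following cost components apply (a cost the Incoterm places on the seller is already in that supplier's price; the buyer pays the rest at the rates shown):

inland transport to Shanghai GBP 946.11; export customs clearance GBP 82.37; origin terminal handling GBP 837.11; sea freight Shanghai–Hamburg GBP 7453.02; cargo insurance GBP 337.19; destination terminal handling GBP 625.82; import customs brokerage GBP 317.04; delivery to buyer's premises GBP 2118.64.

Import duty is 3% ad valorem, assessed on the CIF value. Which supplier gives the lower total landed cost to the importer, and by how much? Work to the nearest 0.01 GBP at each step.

Supplier A is cheaper by GBP 14534.22

Supplier A (CIF):
The CIF price already equals the CIF value: 126178.41
Import duty = 126178.41 × 3% = 3785.35
Buyer bears (A): 625.82 + 317.04 + 2118.64 = 3061.50
Landed cost (A) = invoice 126178.41 + 3061.50 + duty 3785.35 = 133025.26
Supplier B (CFR):
CIF value = CFR price + insurance = 139952.11 + 337.19 = 140289.30
Import duty = 140289.30 × 3% = 4208.68
Buyer bears (B): 337.19 + 625.82 + 317.04 + 2118.64 = 3398.69
Landed cost (B) = invoice 139952.11 + 3398.69 + duty 4208.68 = 147559.48
Difference = |133025.26 − 147559.48| = 14534.22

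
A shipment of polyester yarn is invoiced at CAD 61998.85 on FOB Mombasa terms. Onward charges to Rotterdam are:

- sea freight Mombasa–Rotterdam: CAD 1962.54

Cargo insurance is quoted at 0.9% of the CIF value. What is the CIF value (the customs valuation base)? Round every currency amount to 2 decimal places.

Let C be the CIF value. C = FOB price + freight + 0.9% × C
C − 0.9% × C = 61998.85 + 1962.54
0.991 × C = 63961.39
C = 63961.39 / 0.991 = 64542.27
Insurance premium = 0.9% × 64542.27 = 580.88

CIF value: CAD 64542.27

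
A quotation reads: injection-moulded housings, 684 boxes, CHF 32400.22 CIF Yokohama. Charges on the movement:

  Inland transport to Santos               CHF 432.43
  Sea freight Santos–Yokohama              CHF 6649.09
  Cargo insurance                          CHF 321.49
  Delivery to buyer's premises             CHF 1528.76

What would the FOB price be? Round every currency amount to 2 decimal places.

Not relevant to the conversion: inland to port — on the seller under both CIF and FOB; already in the CIF price and stays in the FOB price. delivery — on the buyer under both terms; not part of either seller's price.
From CIF to FOB, the seller no longer bears: freight, insurance.
FOB price = 32400.22 − 6649.09 − 321.49 = 25429.64

FOB price: CHF 25429.64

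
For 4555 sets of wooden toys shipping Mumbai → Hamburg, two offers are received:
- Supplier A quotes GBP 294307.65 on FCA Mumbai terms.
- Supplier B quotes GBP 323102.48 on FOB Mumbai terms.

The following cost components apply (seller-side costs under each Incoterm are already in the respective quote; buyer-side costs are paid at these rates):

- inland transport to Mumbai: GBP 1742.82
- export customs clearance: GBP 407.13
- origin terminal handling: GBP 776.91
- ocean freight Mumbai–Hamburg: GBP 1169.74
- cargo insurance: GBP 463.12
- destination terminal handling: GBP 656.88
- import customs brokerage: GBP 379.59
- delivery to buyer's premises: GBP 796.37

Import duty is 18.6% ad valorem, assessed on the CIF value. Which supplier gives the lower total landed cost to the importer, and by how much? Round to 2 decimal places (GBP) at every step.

Supplier A is cheaper by GBP 33229.25

Supplier A (FCA):
CIF value = FCA price + origin terminal + freight + insurance = 294307.65 + 776.91 + 1169.74 + 463.12 = 296717.42
Import duty = 296717.42 × 18.6% = 55189.44
Buyer bears (A): 776.91 + 1169.74 + 463.12 + 656.88 + 379.59 + 796.37 = 4242.61
Landed cost (A) = invoice 294307.65 + 4242.61 + duty 55189.44 = 353739.70
Supplier B (FOB):
CIF value = FOB price + freight + insurance = 323102.48 + 1169.74 + 463.12 = 324735.34
Import duty = 324735.34 × 18.6% = 60400.77
Buyer bears (B): 1169.74 + 463.12 + 656.88 + 379.59 + 796.37 = 3465.70
Landed cost (B) = invoice 323102.48 + 3465.70 + duty 60400.77 = 386968.95
Difference = |353739.70 − 386968.95| = 33229.25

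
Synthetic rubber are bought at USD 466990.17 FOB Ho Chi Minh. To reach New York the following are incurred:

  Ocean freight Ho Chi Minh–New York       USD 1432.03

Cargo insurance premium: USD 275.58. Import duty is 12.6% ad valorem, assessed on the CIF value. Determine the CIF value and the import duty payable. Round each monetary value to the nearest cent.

CIF value: USD 468697.78; import duty: USD 59055.92

CIF = FOB price + freight + insurance
CIF = 466990.17 + 1432.03 + 275.58 = 468697.78
Import duty = 468697.78 × 12.6% = 59055.92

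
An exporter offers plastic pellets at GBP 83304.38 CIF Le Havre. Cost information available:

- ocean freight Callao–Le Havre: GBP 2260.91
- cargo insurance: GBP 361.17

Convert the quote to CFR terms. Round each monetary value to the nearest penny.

Not relevant to the conversion: freight — on the seller under both CIF and CFR; already in the CIF price and stays in the CFR price.
From CIF to CFR, the seller no longer bears: insurance.
CFR price = 83304.38 − 361.17 = 82943.21

CFR price: GBP 82943.21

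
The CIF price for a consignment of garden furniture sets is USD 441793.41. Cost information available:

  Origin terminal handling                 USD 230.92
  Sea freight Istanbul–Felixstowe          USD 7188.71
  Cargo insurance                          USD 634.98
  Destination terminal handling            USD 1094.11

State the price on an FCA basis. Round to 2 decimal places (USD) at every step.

Not relevant to the conversion: destination terminal — on the buyer under both terms; not part of either seller's price.
From CIF to FCA, the seller no longer bears: origin terminal, freight, insurance.
FCA price = 441793.41 − 230.92 − 7188.71 − 634.98 = 433738.80

FCA price: USD 433738.80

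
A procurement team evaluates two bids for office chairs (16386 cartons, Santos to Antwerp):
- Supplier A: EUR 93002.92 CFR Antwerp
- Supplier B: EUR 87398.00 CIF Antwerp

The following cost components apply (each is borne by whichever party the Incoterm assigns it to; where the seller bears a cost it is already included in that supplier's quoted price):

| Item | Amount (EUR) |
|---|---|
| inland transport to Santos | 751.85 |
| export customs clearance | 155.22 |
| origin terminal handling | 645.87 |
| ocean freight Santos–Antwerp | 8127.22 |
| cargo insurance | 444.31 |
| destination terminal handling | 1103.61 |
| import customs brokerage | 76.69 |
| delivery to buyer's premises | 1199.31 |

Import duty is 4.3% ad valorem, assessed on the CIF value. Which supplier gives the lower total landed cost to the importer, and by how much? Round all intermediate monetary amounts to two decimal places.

Supplier A (CFR):
CIF value = CFR price + insurance = 93002.92 + 444.31 = 93447.23
Import duty = 93447.23 × 4.3% = 4018.23
Buyer bears (A): 444.31 + 1103.61 + 76.69 + 1199.31 = 2823.92
Landed cost (A) = invoice 93002.92 + 2823.92 + duty 4018.23 = 99845.07
Supplier B (CIF):
The CIF price already equals the CIF value: 87398.00
Import duty = 87398.00 × 4.3% = 3758.11
Buyer bears (B): 1103.61 + 76.69 + 1199.31 = 2379.61
Landed cost (B) = invoice 87398.00 + 2379.61 + duty 3758.11 = 93535.72
Difference = |99845.07 − 93535.72| = 6309.35

Supplier B is cheaper by EUR 6309.35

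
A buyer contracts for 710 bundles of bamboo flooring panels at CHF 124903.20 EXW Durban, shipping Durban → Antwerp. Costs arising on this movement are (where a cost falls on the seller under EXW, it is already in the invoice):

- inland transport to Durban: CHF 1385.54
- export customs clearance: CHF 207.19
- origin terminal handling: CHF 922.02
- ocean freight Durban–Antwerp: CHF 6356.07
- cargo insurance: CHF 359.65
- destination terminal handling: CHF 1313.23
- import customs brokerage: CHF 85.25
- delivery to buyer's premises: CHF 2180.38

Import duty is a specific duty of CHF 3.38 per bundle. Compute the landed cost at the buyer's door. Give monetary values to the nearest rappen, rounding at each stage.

Total landed cost: CHF 140112.33

EXW: the seller makes goods available at their premises; the buyer bears all onward costs.
CIF value = EXW price + inland to port + export clearance + origin terminal + freight + insurance = 124903.20 + 1385.54 + 207.19 + 922.02 + 6356.07 + 359.65 = 134133.67
Import duty = 710 × 3.38 = 2399.80
Buyer bears: inland to port 1385.54 + export clearance 207.19 + origin terminal 922.02 + freight 6356.07 + insurance 359.65 + destination terminal 1313.23 + brokerage 85.25 + delivery 2180.38 + duty 2399.80 = 15209.13
Landed cost = invoice 124903.20 + 15209.13 = 140112.33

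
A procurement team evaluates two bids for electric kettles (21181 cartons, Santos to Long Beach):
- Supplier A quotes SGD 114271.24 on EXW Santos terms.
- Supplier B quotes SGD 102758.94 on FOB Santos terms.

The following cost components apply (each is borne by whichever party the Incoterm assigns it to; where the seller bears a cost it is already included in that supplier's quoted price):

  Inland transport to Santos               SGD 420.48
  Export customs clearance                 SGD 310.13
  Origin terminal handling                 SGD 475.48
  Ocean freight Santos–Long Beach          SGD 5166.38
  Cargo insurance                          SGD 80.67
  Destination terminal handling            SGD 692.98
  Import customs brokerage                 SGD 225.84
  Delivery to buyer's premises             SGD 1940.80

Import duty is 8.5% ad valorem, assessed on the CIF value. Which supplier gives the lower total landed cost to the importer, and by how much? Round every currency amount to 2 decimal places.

Supplier B is cheaper by SGD 13799.45

Supplier A (EXW):
CIF value = EXW price + inland to port + export clearance + origin terminal + freight + insurance = 114271.24 + 420.48 + 310.13 + 475.48 + 5166.38 + 80.67 = 120724.38
Import duty = 120724.38 × 8.5% = 10261.57
Buyer bears (A): 420.48 + 310.13 + 475.48 + 5166.38 + 80.67 + 692.98 + 225.84 + 1940.80 = 9312.76
Landed cost (A) = invoice 114271.24 + 9312.76 + duty 10261.57 = 133845.57
Supplier B (FOB):
CIF value = FOB price + freight + insurance = 102758.94 + 5166.38 + 80.67 = 108005.99
Import duty = 108005.99 × 8.5% = 9180.51
Buyer bears (B): 5166.38 + 80.67 + 692.98 + 225.84 + 1940.80 = 8106.67
Landed cost (B) = invoice 102758.94 + 8106.67 + duty 9180.51 = 120046.12
Difference = |133845.57 − 120046.12| = 13799.45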